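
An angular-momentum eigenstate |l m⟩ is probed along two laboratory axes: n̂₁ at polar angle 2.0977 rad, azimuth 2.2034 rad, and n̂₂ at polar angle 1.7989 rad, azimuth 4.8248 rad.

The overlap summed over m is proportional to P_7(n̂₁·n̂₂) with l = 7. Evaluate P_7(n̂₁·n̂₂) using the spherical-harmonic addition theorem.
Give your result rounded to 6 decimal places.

Summing Y*_{l m}(θ₁,φ₁)·Y_{l m}(θ₂,φ₂) over m ∈ [−7, 7]; prefactor 4π/(2·7+1) = 0.837758:
  [-7]  conj(Y_{7,-7})(Ω₁) = (-0.173030, 0.050536) ; Y_{7,-7}(Ω₂) = (-0.294677, -0.293807) ; Δ = (0.065836, 0.035945)
  [-6]  conj(Y_{7,-6})(Ω₁) = (-0.311409, -0.238720) ; Y_{7,-6}(Ω₂) = (0.282302, -0.225715) ; Δ = (-0.141794, 0.002898)
  [-5]  conj(Y_{7,-5})(Ω₁) = (0.008676, -0.404851) ; Y_{7,-5}(Ω₂) = (-0.057494, -0.091287) ; Δ = (-0.037456, 0.022484)
  [-4]  conj(Y_{7,-4})(Ω₁) = (0.048465, -0.033958) ; Y_{7,-4}(Ω₂) = (0.314228, -0.151652) ; Δ = (0.010079, -0.018020)
  [-3]  conj(Y_{7,-3})(Ω₁) = (-0.307554, -0.104320) ; Y_{7,-3}(Ω₂) = (0.000034, 0.000097) ; Δ = (-0.000000, -0.000033)
  [-2]  conj(Y_{7,-2})(Ω₁) = (-0.064934, -0.205832) ; Y_{7,-2}(Ω₂) = (0.319049, -0.072963) ; Δ = (-0.035735, -0.060933)
  [-1]  conj(Y_{7,-1})(Ω₁) = (-0.144357, 0.196910) ; Y_{7,-1}(Ω₂) = (0.004650, 0.041194) ; Δ = (-0.008783, -0.005031)
  [+0]  conj(Y_{7,0})(Ω₁) = (-0.249905, -0.000000) ; Y_{7,0}(Ω₂) = (0.318816, 0.000000) ; Δ = (-0.079674, -0.000000)
  [+1]  conj(Y_{7,1})(Ω₁) = (0.144357, 0.196910) ; Y_{7,1}(Ω₂) = (-0.004650, 0.041194) ; Δ = (-0.008783, 0.005031)
  [+2]  conj(Y_{7,2})(Ω₁) = (-0.064934, 0.205832) ; Y_{7,2}(Ω₂) = (0.319049, 0.072963) ; Δ = (-0.035735, 0.060933)
  [+3]  conj(Y_{7,3})(Ω₁) = (0.307554, -0.104320) ; Y_{7,3}(Ω₂) = (-0.000034, 0.000097) ; Δ = (-0.000000, 0.000033)
  [+4]  conj(Y_{7,4})(Ω₁) = (0.048465, 0.033958) ; Y_{7,4}(Ω₂) = (0.314228, 0.151652) ; Δ = (0.010079, 0.018020)
  [+5]  conj(Y_{7,5})(Ω₁) = (-0.008676, -0.404851) ; Y_{7,5}(Ω₂) = (0.057494, -0.091287) ; Δ = (-0.037456, -0.022484)
  [+6]  conj(Y_{7,6})(Ω₁) = (-0.311409, 0.238720) ; Y_{7,6}(Ω₂) = (0.282302, 0.225715) ; Δ = (-0.141794, -0.002898)
  [+7]  conj(Y_{7,7})(Ω₁) = (0.173030, 0.050536) ; Y_{7,7}(Ω₂) = (0.294677, -0.293807) ; Δ = (0.065836, -0.035945)
Accumulated sum (-0.375381, 0.000000); after 4π/(2l+1) scaling, (-0.314478, 0.000000) ⇒ P_7 = -0.314478

-0.314478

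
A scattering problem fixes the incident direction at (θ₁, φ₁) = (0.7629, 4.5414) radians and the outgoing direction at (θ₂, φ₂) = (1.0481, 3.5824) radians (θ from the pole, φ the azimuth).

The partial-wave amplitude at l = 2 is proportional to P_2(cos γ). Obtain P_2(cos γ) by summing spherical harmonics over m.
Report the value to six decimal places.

0.244987

Expand P_2 via completeness: Σ_{m} conj(Y_{2,m}) at Ω₁ times Y_{2,m} at Ω₂ —
  [-2]  conj(Y_{2,-2})(Ω₁) = (-0.173769, 0.061855) ; Y_{2,-2}(Ω₂) = (0.184417, -0.223818) ; Δ = (-0.018202, 0.050300)
  [-1]  conj(Y_{2,-1})(Ω₁) = (-0.065661, -0.380256) ; Y_{2,-1}(Ω₂) = (-0.302230, 0.142582) ; Δ = (0.074062, 0.105563)
  [+0]  conj(Y_{2,0})(Ω₁) = (0.178976, -0.000000) ; Y_{2,0}(Ω₂) = (-0.079587, 0.000000) ; Δ = (-0.014244, 0.000000)
  [+1]  conj(Y_{2,1})(Ω₁) = (0.065661, -0.380256) ; Y_{2,1}(Ω₂) = (0.302230, 0.142582) ; Δ = (0.074062, -0.105563)
  [+2]  conj(Y_{2,2})(Ω₁) = (-0.173769, -0.061855) ; Y_{2,2}(Ω₂) = (0.184417, 0.223818) ; Δ = (-0.018202, -0.050300)
Accumulated sum (0.097477, 0.000000); after 4π/(2l+1) scaling, (0.244987, 0.000000) ⇒ P_2 = 0.244987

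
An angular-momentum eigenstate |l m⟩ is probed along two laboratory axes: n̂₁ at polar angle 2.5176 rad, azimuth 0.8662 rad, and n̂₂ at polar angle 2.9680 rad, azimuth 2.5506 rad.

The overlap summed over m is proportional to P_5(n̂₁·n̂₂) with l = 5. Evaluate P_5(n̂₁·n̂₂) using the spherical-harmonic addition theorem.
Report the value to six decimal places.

Addition theorem: P_5(cos γ) = (4π/11) Σ_m Y*_{lm}(Ω₁) Y_{lm}(Ω₂), m = −5…5:
  m=-5: (-0.011763, -0.029334) × (0.000070, -0.000013) = (-0.000001, -0.000002)  (running Σ = (-0.000001, -0.000002))
  m=-4: (0.131629, 0.044090) × (0.000917, -0.000903) = (0.000160, -0.000078)  (running Σ = (0.000159, -0.000080))
  m=-3: (-0.291111, 0.175687) × (0.002768, -0.013501) = (0.001566, 0.004417)  (running Σ = (0.001726, 0.004336))
  m=-2: (0.073725, -0.452228) × (-0.036068, -0.088042) = (-0.042474, 0.009820)  (running Σ = (-0.040748, 0.014156))
  m=-1: (0.107716, 0.126699) × (-0.329981, -0.221415) = (-0.007491, -0.065658)  (running Σ = (-0.048240, -0.051502))
  m=0: (0.358317, -0.000000) × (-0.735554, 0.000000) = (-0.263561, 0.000000)  (running Σ = (-0.311801, -0.051502))
  m=1: (-0.107716, 0.126699) × (0.329981, -0.221415) = (-0.007491, 0.065658)  (running Σ = (-0.319292, 0.014156))
  m=2: (0.073725, 0.452228) × (-0.036068, 0.088042) = (-0.042474, -0.009820)  (running Σ = (-0.361766, 0.004336))
  m=3: (0.291111, 0.175687) × (-0.002768, -0.013501) = (0.001566, -0.004417)  (running Σ = (-0.360200, -0.000080))
  m=4: (0.131629, -0.044090) × (0.000917, 0.000903) = (0.000160, 0.000078)  (running Σ = (-0.360039, -0.000002))
  m=5: (0.011763, -0.029334) × (-0.000070, -0.000013) = (-0.000001, 0.000002)  (running Σ = (-0.360041, 0.000000))
Total Σ_m = (-0.360041, 0.000000). Multiply by 1.142397: (-0.411310, 0.000000). P_5(cos γ) = -0.411310

-0.411310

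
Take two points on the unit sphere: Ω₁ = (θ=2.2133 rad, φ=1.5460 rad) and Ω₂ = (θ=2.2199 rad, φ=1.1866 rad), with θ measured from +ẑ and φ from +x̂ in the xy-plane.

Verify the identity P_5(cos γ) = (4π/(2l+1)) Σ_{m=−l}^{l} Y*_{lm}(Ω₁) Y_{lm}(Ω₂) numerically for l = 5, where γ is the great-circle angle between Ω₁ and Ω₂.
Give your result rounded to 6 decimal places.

0.471072

Expand P_5 via completeness: Σ_{m} conj(Y_{5,m}) at Ω₁ times Y_{5,m} at Ω₂ —
  [-5]  conj(Y_{5,-5})(Ω₁) = 0.01888 + 0.15148j ; Y_{5,-5}(Ω₂) = 0.13987 + 0.05109j ; Δ = -0.00510 + 0.02215j
  [-4]  conj(Y_{5,-4})(Ω₁) = -0.35953 + 0.03578j ; Y_{5,-4}(Ω₂) = -0.01215 - 0.35710j ; Δ = 0.01714 + 0.12795j
  [-3]  conj(Y_{5,-3})(Ω₁) = -0.02944 - 0.39502j ; Y_{5,-3}(Ω₂) = -0.36574 + 0.16255j ; Δ = 0.07498 + 0.13969j
  [-2]  conj(Y_{5,-2})(Ω₁) = 0.05014 - 0.00249j ; Y_{5,-2}(Ω₂) = 0.04495 + 0.04345j ; Δ = 0.00236 + 0.00207j
  [-1]  conj(Y_{5,-1})(Ω₁) = -0.00839 - 0.33823j ; Y_{5,-1}(Ω₂) = -0.12545 + 0.31029j ; Δ = 0.10600 + 0.03983j
  [+0]  conj(Y_{5,0})(Ω₁) = 0.14096 + 0.00000j ; Y_{5,0}(Ω₂) = 0.15313 + 0.00000j ; Δ = 0.02159 + 0.00000j
  [+1]  conj(Y_{5,1})(Ω₁) = 0.00839 - 0.33823j ; Y_{5,1}(Ω₂) = 0.12545 + 0.31029j ; Δ = 0.10600 - 0.03983j
  [+2]  conj(Y_{5,2})(Ω₁) = 0.05014 + 0.00249j ; Y_{5,2}(Ω₂) = 0.04495 - 0.04345j ; Δ = 0.00236 - 0.00207j
  [+3]  conj(Y_{5,3})(Ω₁) = 0.02944 - 0.39502j ; Y_{5,3}(Ω₂) = 0.36574 + 0.16255j ; Δ = 0.07498 - 0.13969j
  [+4]  conj(Y_{5,4})(Ω₁) = -0.35953 - 0.03578j ; Y_{5,4}(Ω₂) = -0.01215 + 0.35710j ; Δ = 0.01714 - 0.12795j
  [+5]  conj(Y_{5,5})(Ω₁) = -0.01888 + 0.15148j ; Y_{5,5}(Ω₂) = -0.13987 + 0.05109j ; Δ = -0.00510 - 0.02215j
Total Σ_m = 0.41235 - 0.00000j. Multiply by 1.142397: 0.47107 - 0.00000j. P_5(cos γ) = 0.471072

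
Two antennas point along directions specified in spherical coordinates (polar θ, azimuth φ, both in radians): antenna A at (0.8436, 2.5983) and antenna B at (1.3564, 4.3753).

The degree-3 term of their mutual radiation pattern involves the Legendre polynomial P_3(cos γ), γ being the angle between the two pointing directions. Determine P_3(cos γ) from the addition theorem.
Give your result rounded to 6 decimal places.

0.012021

Expand P_3 via completeness: Σ_{m} conj(Y_{3,m}) at Ω₁ times Y_{3,m} at Ω₂ —
  m=-3: Y*=(0.010271, 0.173638)  Y=(0.329864, -0.206592)  product (0.039260, 0.055155)
  m=-2: Y*=(0.176498, -0.335563)  Y=(-0.162176, -0.129591)  product (-0.072110, 0.031548)
  m=-1: Y*=(-0.249993, 0.150974)  Y=(0.080804, -0.230561)  product (0.014608, 0.069838)
  m=+0: Y*=(-0.196070, -0.000000)  Y=(-0.220219, 0.000000)  product (0.043178, 0.000000)
  m=+1: Y*=(0.249993, 0.150974)  Y=(-0.080804, -0.230561)  product (0.014608, -0.069838)
  m=+2: Y*=(0.176498, 0.335563)  Y=(-0.162176, 0.129591)  product (-0.072110, -0.031548)
  m=+3: Y*=(-0.010271, 0.173638)  Y=(-0.329864, -0.206592)  product (0.039260, -0.055155)
Accumulated sum (0.006696, 0.000000); after 4π/(2l+1) scaling, (0.012021, 0.000000) ⇒ P_3 = 0.012021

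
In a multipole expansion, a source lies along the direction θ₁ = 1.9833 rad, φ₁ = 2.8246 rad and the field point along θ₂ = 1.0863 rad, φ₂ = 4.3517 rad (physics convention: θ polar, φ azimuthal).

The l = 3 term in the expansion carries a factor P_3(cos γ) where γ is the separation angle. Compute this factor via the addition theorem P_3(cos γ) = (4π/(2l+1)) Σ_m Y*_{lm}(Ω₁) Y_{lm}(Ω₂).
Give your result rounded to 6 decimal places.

0.218309

Summing Y*_{l m}(θ₁,φ₁)·Y_{l m}(θ₂,φ₂) over m ∈ [−3, 3]; prefactor 4π/(2·3+1) = 1.795196:
  m=-3: -0.186345+0.261121i × +0.255266-0.135739i = -0.012123+0.091950i  (running Σ = -0.012123+0.091950i)
  m=-2: -0.277044+0.203693i × -0.279890-0.246166i = +0.127684+0.011187i  (running Σ = +0.115561+0.103137i)
  m=-1: +0.055245-0.018124i × -0.008546+0.022657i = -0.000062+0.001407i  (running Σ = +0.115499+0.104543i)
  m=0: +0.328596-0.000000i × -0.332906+0.000000i = -0.109391+0.000000i  (running Σ = +0.006108+0.104543i)
  m=1: -0.055245-0.018124i × +0.008546+0.022657i = -0.000062-0.001407i  (running Σ = +0.006047+0.103137i)
  m=2: -0.277044-0.203693i × -0.279890+0.246166i = +0.127684-0.011187i  (running Σ = +0.133731+0.091950i)
  m=3: +0.186345+0.261121i × -0.255266-0.135739i = -0.012123-0.091950i  (running Σ = +0.121608+0.000000i)
Σ over m = +0.121608+0.000000i; ×(4π/7) → +0.218309+0.000000i. Real part: 0.218309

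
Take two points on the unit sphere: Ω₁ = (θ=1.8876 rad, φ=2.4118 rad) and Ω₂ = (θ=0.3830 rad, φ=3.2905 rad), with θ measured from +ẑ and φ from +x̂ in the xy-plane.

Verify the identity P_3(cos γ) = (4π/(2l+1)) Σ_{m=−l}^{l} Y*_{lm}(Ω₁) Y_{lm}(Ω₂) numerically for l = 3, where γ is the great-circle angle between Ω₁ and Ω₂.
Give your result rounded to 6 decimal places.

0.092914

Expand P_3 via completeness: Σ_{m} conj(Y_{3,m}) at Ω₁ times Y_{3,m} at Ω₂ —
  m=-3: (0.207588, 0.291650) × (-0.019638, 0.009407) = (-0.006820, -0.003775)  (running Σ = (-0.006820, -0.003775))
  m=-2: (-0.031905, 0.285705) × (0.126557, -0.038846) = (0.007061, 0.037397)  (running Σ = (0.000240, 0.033623))
  m=-1: (0.117816, -0.105392) × (-0.394350, 0.059159) = (-0.040226, 0.048531)  (running Σ = (-0.039985, 0.082154))
  m=0: (0.292354, -0.000000) × (0.450577, 0.000000) = (0.131728, 0.000000)  (running Σ = (0.091743, 0.082154))
  m=1: (-0.117816, -0.105392) × (0.394350, 0.059159) = (-0.040226, -0.048531)  (running Σ = (0.051517, 0.033623))
  m=2: (-0.031905, -0.285705) × (0.126557, 0.038846) = (0.007061, -0.037397)  (running Σ = (0.058577, -0.003775))
  m=3: (-0.207588, 0.291650) × (0.019638, 0.009407) = (-0.006820, 0.003775)  (running Σ = (0.051757, 0.000000))
Accumulated sum (0.051757, 0.000000); after 4π/(2l+1) scaling, (0.092914, 0.000000) ⇒ P_3 = 0.092914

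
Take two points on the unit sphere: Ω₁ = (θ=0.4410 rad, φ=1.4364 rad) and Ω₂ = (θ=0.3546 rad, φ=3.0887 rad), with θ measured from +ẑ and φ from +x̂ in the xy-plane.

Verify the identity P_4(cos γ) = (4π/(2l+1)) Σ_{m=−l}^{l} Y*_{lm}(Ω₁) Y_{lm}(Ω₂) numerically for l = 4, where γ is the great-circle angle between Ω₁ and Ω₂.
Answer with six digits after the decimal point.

-0.108878

Addition theorem: P_4(cos γ) = (4π/9) Σ_m Y*_{lm}(Ω₁) Y_{lm}(Ω₂), m = −4…4:
  m=-4: 0.01262 - 0.00752j × 0.00629 + 0.00135j = 0.00009 - 0.00003j  (running Σ = 0.00009 - 0.00003j)
  m=-3: -0.03454 - 0.08097j × -0.04852 - 0.00776j = 0.00105 + 0.00420j  (running Σ = 0.00114 + 0.00417j)
  m=-2: -0.27762 + 0.07647j × 0.20678 + 0.02196j = -0.05909 + 0.00972j  (running Σ = -0.05795 + 0.01388j)
  m=-1: 0.06667 + 0.49307j × -0.48550 - 0.02570j = -0.01969 - 0.24110j  (running Σ = -0.07764 - 0.22721j)
  m=0: 0.19824 + 0.00000j × 0.38996 + 0.00000j = 0.07731 + 0.00000j  (running Σ = -0.00034 - 0.22721j)
  m=1: -0.06667 + 0.49307j × 0.48550 - 0.02570j = -0.01969 + 0.24110j  (running Σ = -0.02003 + 0.01388j)
  m=2: -0.27762 - 0.07647j × 0.20678 - 0.02196j = -0.05909 - 0.00972j  (running Σ = -0.07911 + 0.00417j)
  m=3: 0.03454 - 0.08097j × 0.04852 - 0.00776j = 0.00105 - 0.00420j  (running Σ = -0.07807 - 0.00003j)
  m=4: 0.01262 + 0.00752j × 0.00629 - 0.00135j = 0.00009 + 0.00003j  (running Σ = -0.07798 - 0.00000j)
Total Σ_m = -0.07798 - 0.00000j. Multiply by 1.396263: -0.10888 - 0.00000j. P_4(cos γ) = -0.108878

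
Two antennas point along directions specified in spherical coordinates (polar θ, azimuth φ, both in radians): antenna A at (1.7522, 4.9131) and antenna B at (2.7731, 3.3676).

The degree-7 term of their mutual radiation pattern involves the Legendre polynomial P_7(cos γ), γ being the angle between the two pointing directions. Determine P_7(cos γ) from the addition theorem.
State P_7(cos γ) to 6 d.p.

-0.285536

Expand P_7 via completeness: Σ_{m} conj(Y_{7,m}) at Ω₁ times Y_{7,m} at Ω₂ —
  term(m=-7) = (-0.000031, -0.000172)   from Y*(Ω₁)=(-0.439247, 0.073511), Y(Ω₂)=(0.000004, 0.000393)
  term(m=-6) = (-0.001152, 0.000176)   from Y*(Ω₁)=(0.109537, 0.285344), Y(Ω₂)=(-0.000812, 0.003725)
  term(m=-5) = (-0.000564, -0.004436)   from Y*(Ω₁)=(-0.164348, 0.104704), Y(Ω₂)=(-0.009790, 0.020755)
  term(m=-4) = (-0.030439, 0.003090)   from Y*(Ω₁)=(0.221820, 0.229698), Y(Ω₂)=(-0.059256, 0.075292)
  term(m=-3) = (-0.002230, -0.029333)   from Y*(Ω₁)=(-0.059827, 0.087050), Y(Ω₂)=(-0.216905, 0.174694)
  term(m=-2) = (-0.164780, 0.008344)   from Y*(Ω₁)=(0.290869, 0.123465), Y(Ω₂)=(-0.469704, 0.228061)
  term(m=-1) = (-0.000830, -0.032797)   from Y*(Ω₁)=(-0.013974, 0.068683), Y(Ω₂)=(-0.456173, 0.104890)
  term(m=+0) = (0.059218, 0.000000)   from Y*(Ω₁)=(0.313730, -0.000000), Y(Ω₂)=(0.188754, 0.000000)
  term(m=+1) = (-0.000830, 0.032797)   from Y*(Ω₁)=(0.013974, 0.068683), Y(Ω₂)=(0.456173, 0.104890)
  term(m=+2) = (-0.164780, -0.008344)   from Y*(Ω₁)=(0.290869, -0.123465), Y(Ω₂)=(-0.469704, -0.228061)
  term(m=+3) = (-0.002230, 0.029333)   from Y*(Ω₁)=(0.059827, 0.087050), Y(Ω₂)=(0.216905, 0.174694)
  term(m=+4) = (-0.030439, -0.003090)   from Y*(Ω₁)=(0.221820, -0.229698), Y(Ω₂)=(-0.059256, -0.075292)
  term(m=+5) = (-0.000564, 0.004436)   from Y*(Ω₁)=(0.164348, 0.104704), Y(Ω₂)=(0.009790, 0.020755)
  term(m=+6) = (-0.001152, -0.000176)   from Y*(Ω₁)=(0.109537, -0.285344), Y(Ω₂)=(-0.000812, -0.003725)
  term(m=+7) = (-0.000031, 0.000172)   from Y*(Ω₁)=(0.439247, 0.073511), Y(Ω₂)=(-0.000004, 0.000393)
Σ over m = (-0.340833, 0.000000); ×(4π/15) → (-0.285536, 0.000000). Real part: -0.285536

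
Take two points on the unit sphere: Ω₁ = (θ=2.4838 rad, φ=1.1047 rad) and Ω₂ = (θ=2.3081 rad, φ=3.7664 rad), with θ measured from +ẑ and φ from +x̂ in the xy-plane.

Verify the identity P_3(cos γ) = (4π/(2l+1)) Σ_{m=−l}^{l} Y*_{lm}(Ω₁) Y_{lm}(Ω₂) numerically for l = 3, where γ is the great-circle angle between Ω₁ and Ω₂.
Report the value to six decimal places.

Term-by-term m-sum for l=3 (normalisation 4π/7 = 1.795196):
  m=-3: Y*=-0.093927-0.016366i  Y=+0.050607+0.161521i  product -0.002110-0.015999i
  m=-2: Y*=+0.180186-0.242715i  Y=-0.118866+0.357276i  product +0.065298+0.093227i
  m=-1: Y*=+0.189232+0.376158i  Y=-0.244478+0.176316i  product -0.112586-0.058598i
  m=+0: Y*=-0.038722-0.000000i  Y=+0.185680+0.000000i  product -0.007190-0.000000i
  m=+1: Y*=-0.189232+0.376158i  Y=+0.244478+0.176316i  product -0.112586+0.058598i
  m=+2: Y*=+0.180186+0.242715i  Y=-0.118866-0.357276i  product +0.065298-0.093227i
  m=+3: Y*=+0.093927-0.016366i  Y=-0.050607+0.161521i  product -0.002110+0.015999i
Total Σ_m = -0.105984+0.000000i. Multiply by 1.795196: -0.190262+0.000000i. P_3(cos γ) = -0.190262

-0.190262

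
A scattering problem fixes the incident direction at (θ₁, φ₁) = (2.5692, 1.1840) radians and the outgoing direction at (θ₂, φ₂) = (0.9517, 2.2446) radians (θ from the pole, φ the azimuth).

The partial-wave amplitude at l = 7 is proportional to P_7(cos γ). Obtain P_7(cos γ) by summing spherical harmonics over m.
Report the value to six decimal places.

0.259933

Addition theorem: P_7(cos γ) = (4π/15) Σ_m Y*_{lm}(Ω₁) Y_{lm}(Ω₂), m = −7…7:
  m=-7: Y*=-0.002876+0.006205i  Y=-0.118816+0.000503i  product +0.000339-0.000739i
  m=-6: Y*=-0.027070-0.029059i  Y=+0.196608-0.248384i  product -0.012540+0.001011i
  m=-5: Y*=+0.130899-0.049747i  Y=+0.100113+0.432586i  product +0.034625+0.051645i
  m=-4: Y*=-0.007754+0.328365i  Y=-0.232807-0.111420i  product +0.038392-0.075582i
  m=-3: Y*=-0.447583-0.194750i  Y=-0.161882+0.078321i  product +0.087708-0.003528i
  m=-2: Y*=+0.239424-0.233837i  Y=+0.077656-0.342143i  product -0.061413-0.100076i
  m=-1: Y*=-0.070529-0.173157i  Y=-0.023065-0.028886i  product -0.003375+0.006031i
  m=+0: Y*=+0.406189-0.000000i  Y=+0.351563+0.000000i  product +0.142801+0.000000i
  m=+1: Y*=+0.070529-0.173157i  Y=+0.023065-0.028886i  product -0.003375-0.006031i
  m=+2: Y*=+0.239424+0.233837i  Y=+0.077656+0.342143i  product -0.061413+0.100076i
  m=+3: Y*=+0.447583-0.194750i  Y=+0.161882+0.078321i  product +0.087708+0.003528i
  m=+4: Y*=-0.007754-0.328365i  Y=-0.232807+0.111420i  product +0.038392+0.075582i
  m=+5: Y*=-0.130899-0.049747i  Y=-0.100113+0.432586i  product +0.034625-0.051645i
  m=+6: Y*=-0.027070+0.029059i  Y=+0.196608+0.248384i  product -0.012540-0.001011i
  m=+7: Y*=+0.002876+0.006205i  Y=+0.118816+0.000503i  product +0.000339+0.000739i
Σ over m = +0.310272+0.000000i; ×(4π/15) → +0.259933+0.000000i. Real part: 0.259933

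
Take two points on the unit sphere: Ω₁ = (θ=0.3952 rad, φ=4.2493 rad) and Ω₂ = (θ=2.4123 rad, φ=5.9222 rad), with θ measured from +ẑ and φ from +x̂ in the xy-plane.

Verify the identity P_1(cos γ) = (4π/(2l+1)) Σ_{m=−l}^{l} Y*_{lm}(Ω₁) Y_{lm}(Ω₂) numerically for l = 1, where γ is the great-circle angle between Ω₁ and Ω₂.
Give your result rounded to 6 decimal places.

Summing Y*_{l m}(θ₁,φ₁)·Y_{l m}(θ₂,φ₂) over m ∈ [−1, 1]; prefactor 4π/(2·1+1) = 4.188790:
  term(m=-1) = (-0.003121, -0.030462)   from Y*(Ω₁)=(-0.059419, -0.119003), Y(Ω₂)=(0.215380, 0.081312)
  term(m=+0) = (-0.164289, 0.000000)   from Y*(Ω₁)=(0.450941, -0.000000), Y(Ω₂)=(-0.364324, 0.000000)
  term(m=+1) = (-0.003121, 0.030462)   from Y*(Ω₁)=(0.059419, -0.119003), Y(Ω₂)=(-0.215380, 0.081312)
Total Σ_m = (-0.170531, 0.000000). Multiply by 4.188790: (-0.714319, 0.000000). P_1(cos γ) = -0.714319

-0.714319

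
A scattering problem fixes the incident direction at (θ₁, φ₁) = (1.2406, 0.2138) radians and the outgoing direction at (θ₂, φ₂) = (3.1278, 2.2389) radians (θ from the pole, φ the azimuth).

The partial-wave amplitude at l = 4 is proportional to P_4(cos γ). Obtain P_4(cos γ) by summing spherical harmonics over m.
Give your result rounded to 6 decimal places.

0.018650

Summing Y*_{l m}(θ₁,φ₁)·Y_{l m}(θ₂,φ₂) over m ∈ [−4, 4]; prefactor 4π/(2·4+1) = 1.396263:
  term(m=-4) = -0.000000-0.000000i   from Y*(Ω₁)=+0.232498+0.267452i, Y(Ω₂)=-0.000000-0.000000i
  term(m=-3) = -0.000001-0.000000i   from Y*(Ω₁)=+0.275270+0.205550i, Y(Ω₂)=-0.000003+0.000001i
  term(m=-2) = +0.000019-0.000024i   from Y*(Ω₁)=-0.071950-0.032789i, Y(Ω₂)=-0.000089+0.000371i
  term(m=-1) = -0.003761-0.007702i   from Y*(Ω₁)=-0.321050-0.069706i, Y(Ω₂)=+0.016162+0.020479i
  term(m=+0) = +0.020845+0.000000i   from Y*(Ω₁)=+0.024654-0.000000i, Y(Ω₂)=+0.845480+0.000000i
  term(m=+1) = -0.003761+0.007702i   from Y*(Ω₁)=+0.321050-0.069706i, Y(Ω₂)=-0.016162+0.020479i
  term(m=+2) = +0.000019+0.000024i   from Y*(Ω₁)=-0.071950+0.032789i, Y(Ω₂)=-0.000089-0.000371i
  term(m=+3) = -0.000001+0.000000i   from Y*(Ω₁)=-0.275270+0.205550i, Y(Ω₂)=+0.000003+0.000001i
  term(m=+4) = -0.000000+0.000000i   from Y*(Ω₁)=+0.232498-0.267452i, Y(Ω₂)=-0.000000+0.000000i
Accumulated sum +0.013357+0.000000i; after 4π/(2l+1) scaling, +0.018650+0.000000i ⇒ P_4 = 0.018650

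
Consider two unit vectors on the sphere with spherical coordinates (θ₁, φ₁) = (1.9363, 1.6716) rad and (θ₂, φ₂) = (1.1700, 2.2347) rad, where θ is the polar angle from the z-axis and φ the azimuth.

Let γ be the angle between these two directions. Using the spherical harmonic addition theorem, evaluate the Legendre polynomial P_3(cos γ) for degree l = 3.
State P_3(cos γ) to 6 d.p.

-0.374071

Addition theorem: P_3(cos γ) = (4π/7) Σ_m Y*_{lm}(Ω₁) Y_{lm}(Ω₂), m = −3…3:
  term(m=-3) = -0.01309 - 0.10992j   from Y*(Ω₁)=0.10123 - 0.32446j, Y(Ω₂)=0.29726 - 0.13307j
  term(m=-2) = -0.04632 + 0.09723j   from Y*(Ω₁)=0.31216 + 0.06380j, Y(Ω₂)=-0.08133 + 0.32811j
  term(m=-1) = 0.00655 - 0.00414j   from Y*(Ω₁)=0.01097 - 0.10849j, Y(Ω₂)=0.04381 + 0.05599j
  term(m=+0) = -0.10266 + 0.00000j   from Y*(Ω₁)=0.31495 + 0.00000j, Y(Ω₂)=-0.32597 + 0.00000j
  term(m=+1) = 0.00655 + 0.00414j   from Y*(Ω₁)=-0.01097 - 0.10849j, Y(Ω₂)=-0.04381 + 0.05599j
  term(m=+2) = -0.04632 - 0.09723j   from Y*(Ω₁)=0.31216 - 0.06380j, Y(Ω₂)=-0.08133 - 0.32811j
  term(m=+3) = -0.01309 + 0.10992j   from Y*(Ω₁)=-0.10123 - 0.32446j, Y(Ω₂)=-0.29726 - 0.13307j
Accumulated sum -0.20837 + 0.00000j; after 4π/(2l+1) scaling, -0.37407 + 0.00000j ⇒ P_3 = -0.374071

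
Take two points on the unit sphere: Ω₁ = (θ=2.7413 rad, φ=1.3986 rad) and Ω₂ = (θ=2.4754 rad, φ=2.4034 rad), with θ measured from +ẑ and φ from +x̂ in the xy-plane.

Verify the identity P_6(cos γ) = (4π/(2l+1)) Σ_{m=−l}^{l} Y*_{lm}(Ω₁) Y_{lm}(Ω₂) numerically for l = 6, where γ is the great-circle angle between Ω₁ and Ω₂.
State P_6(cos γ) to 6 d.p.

-0.398742

Addition theorem: P_6(cos γ) = (4π/13) Σ_m Y*_{lm}(Ω₁) Y_{lm}(Ω₂), m = −6…6:
  term(m=-6) = (0.000044, 0.000011)   from Y*(Ω₁)=(-0.000866, 0.001453), Y(Ω₂)=(-0.007521, -0.025839)
  term(m=-5) = (0.000504, 0.001563)   from Y*(Ω₁)=(-0.010505, -0.009026), Y(Ω₂)=(-0.101145, -0.061925)
  term(m=-4) = (-0.013215, 0.015909)   from Y*(Ω₁)=(0.052908, -0.043559), Y(Ω₂)=(-0.296417, 0.056645)
  term(m=-3) = (-0.102343, -0.013088)   from Y*(Ω₁)=(0.110983, 0.195378), Y(Ω₂)=(-0.275608, 0.367262)
  term(m=-2) = (-0.061431, -0.130894)   from Y*(Ω₁)=(-0.440961, 0.158167), Y(Ω₂)=(0.029097, 0.307274)
  term(m=-1) = (-0.048914, 0.076989)   from Y*(Ω₁)=(-0.083453, -0.479840), Y(Ω₂)=(-0.138529, -0.126031)
  term(m=+0) = (0.038210, 0.000000)   from Y*(Ω₁)=(-0.101965, -0.000000), Y(Ω₂)=(-0.374735, 0.000000)
  term(m=+1) = (-0.048914, -0.076989)   from Y*(Ω₁)=(0.083453, -0.479840), Y(Ω₂)=(0.138529, -0.126031)
  term(m=+2) = (-0.061431, 0.130894)   from Y*(Ω₁)=(-0.440961, -0.158167), Y(Ω₂)=(0.029097, -0.307274)
  term(m=+3) = (-0.102343, 0.013088)   from Y*(Ω₁)=(-0.110983, 0.195378), Y(Ω₂)=(0.275608, 0.367262)
  term(m=+4) = (-0.013215, -0.015909)   from Y*(Ω₁)=(0.052908, 0.043559), Y(Ω₂)=(-0.296417, -0.056645)
  term(m=+5) = (0.000504, -0.001563)   from Y*(Ω₁)=(0.010505, -0.009026), Y(Ω₂)=(0.101145, -0.061925)
  term(m=+6) = (0.000044, -0.000011)   from Y*(Ω₁)=(-0.000866, -0.001453), Y(Ω₂)=(-0.007521, 0.025839)
Σ over m = (-0.412501, -0.000000); ×(4π/13) → (-0.398742, -0.000000). Real part: -0.398742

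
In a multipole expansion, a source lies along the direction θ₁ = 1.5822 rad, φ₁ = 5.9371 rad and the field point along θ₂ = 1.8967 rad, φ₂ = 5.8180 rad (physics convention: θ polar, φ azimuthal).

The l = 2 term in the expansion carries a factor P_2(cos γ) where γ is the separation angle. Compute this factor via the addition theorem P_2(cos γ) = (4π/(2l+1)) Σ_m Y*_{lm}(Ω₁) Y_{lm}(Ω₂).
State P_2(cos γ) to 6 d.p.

0.837385

Summing Y*_{l m}(θ₁,φ₁)·Y_{l m}(θ₂,φ₂) over m ∈ [−2, 2]; prefactor 4π/(2·2+1) = 2.513274:
  term(m=-2) = 0.13012 + 0.03159j   from Y*(Ω₁)=0.29734 - 0.24649j, Y(Ω₂)=0.20715 + 0.27798j
  term(m=-1) = 0.00205 + 0.00025j   from Y*(Ω₁)=-0.00829 + 0.00299j, Y(Ω₂)=-0.20942 - 0.10511j
  term(m=+0) = 0.06886 + 0.00000j   from Y*(Ω₁)=-0.31527 + 0.00000j, Y(Ω₂)=-0.21840 + 0.00000j
  term(m=+1) = 0.00205 - 0.00025j   from Y*(Ω₁)=0.00829 + 0.00299j, Y(Ω₂)=0.20942 - 0.10511j
  term(m=+2) = 0.13012 - 0.03159j   from Y*(Ω₁)=0.29734 + 0.24649j, Y(Ω₂)=0.20715 - 0.27798j
Accumulated sum 0.33318 + 0.00000j; after 4π/(2l+1) scaling, 0.83739 + 0.00000j ⇒ P_2 = 0.837385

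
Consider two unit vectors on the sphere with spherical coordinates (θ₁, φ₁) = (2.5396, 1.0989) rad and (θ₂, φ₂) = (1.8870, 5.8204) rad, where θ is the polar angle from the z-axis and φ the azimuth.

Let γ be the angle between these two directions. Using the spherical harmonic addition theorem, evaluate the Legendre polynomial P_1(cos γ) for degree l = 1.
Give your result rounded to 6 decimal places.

0.261200

Term-by-term m-sum for l=1 (normalisation 4π/3 = 4.188790):
  [-1]  conj(Y_{1,-1})(Ω₁) = (0.088937, 0.174266) ; Y_{1,-1}(Ω₂) = (0.293826, 0.146596) ; Δ = (0.000585, 0.064242)
  [+0]  conj(Y_{1,0})(Ω₁) = (-0.402711, -0.000000) ; Y_{1,0}(Ω₂) = (-0.151936, 0.000000) ; Δ = (0.061186, 0.000000)
  [+1]  conj(Y_{1,1})(Ω₁) = (-0.088937, 0.174266) ; Y_{1,1}(Ω₂) = (-0.293826, 0.146596) ; Δ = (0.000585, -0.064242)
Σ over m = (0.062357, 0.000000); ×(4π/3) → (0.261200, 0.000000). Real part: 0.261200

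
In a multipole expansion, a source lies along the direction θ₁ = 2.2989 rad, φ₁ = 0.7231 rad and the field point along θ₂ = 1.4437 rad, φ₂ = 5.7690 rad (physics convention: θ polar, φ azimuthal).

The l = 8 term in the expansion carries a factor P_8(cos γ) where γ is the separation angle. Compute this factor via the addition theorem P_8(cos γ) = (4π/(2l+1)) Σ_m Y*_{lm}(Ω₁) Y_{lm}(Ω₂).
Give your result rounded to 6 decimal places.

0.059916

Addition theorem: P_8(cos γ) = (4π/17) Σ_m Y*_{lm}(Ω₁) Y_{lm}(Ω₂), m = −8…8:
  m=-8: (0.043630, -0.023744) × (-0.272339, -0.399013) = (-0.021356, -0.010943)  (running Σ = (-0.021356, -0.010943))
  m=-7: (-0.060624, 0.166437) × (-0.221512, -0.109115) = (0.031590, -0.030253)  (running Σ = (0.010234, -0.041195))
  m=-6: (-0.134142, -0.341999) × (0.271715, -0.015363) = (-0.041702, -0.090865)  (running Σ = (-0.031469, -0.132061))
  m=-5: (0.406389, 0.208433) × (0.229814, -0.147519) = (0.124142, -0.012049)  (running Σ = (0.092673, -0.144110))
  m=-4: (-0.227247, 0.057830) × (-0.091630, 0.173480) = (0.010790, -0.044722)  (running Σ = (0.103463, -0.188832))
  m=-3: (-0.117910, 0.172904) × (0.007910, 0.280011) = (-0.049348, -0.031649)  (running Σ = (0.054115, -0.220481))
  m=-2: (-0.044909, -0.358571) × (-0.082917, -0.137569) = (-0.045605, 0.035910)  (running Σ = (0.008511, -0.184571))
  m=-1: (-0.036880, -0.032549) × (-0.245374, -0.138604) = (0.004538, 0.013098)  (running Σ = (0.013049, -0.171472))
  m=0: (0.366654, -0.000000) × (0.149891, 0.000000) = (0.054958, 0.000000)  (running Σ = (0.068007, -0.171472))
  m=1: (0.036880, -0.032549) × (0.245374, -0.138604) = (0.004538, -0.013098)  (running Σ = (0.072545, -0.184571))
  m=2: (-0.044909, 0.358571) × (-0.082917, 0.137569) = (-0.045605, -0.035910)  (running Σ = (0.026940, -0.220481))
  m=3: (0.117910, 0.172904) × (-0.007910, 0.280011) = (-0.049348, 0.031649)  (running Σ = (-0.022407, -0.188832))
  m=4: (-0.227247, -0.057830) × (-0.091630, -0.173480) = (0.010790, 0.044722)  (running Σ = (-0.011617, -0.144110))
  m=5: (-0.406389, 0.208433) × (-0.229814, -0.147519) = (0.124142, 0.012049)  (running Σ = (0.112525, -0.132061))
  m=6: (-0.134142, 0.341999) × (0.271715, 0.015363) = (-0.041702, 0.090865)  (running Σ = (0.070822, -0.041195))
  m=7: (0.060624, 0.166437) × (0.221512, -0.109115) = (0.031590, 0.030253)  (running Σ = (0.102412, -0.010943))
  m=8: (0.043630, 0.023744) × (-0.272339, 0.399013) = (-0.021356, 0.010943)  (running Σ = (0.081056, 0.000000))
Total Σ_m = (0.081056, 0.000000). Multiply by 0.739198: (0.059916, 0.000000). P_8(cos γ) = 0.059916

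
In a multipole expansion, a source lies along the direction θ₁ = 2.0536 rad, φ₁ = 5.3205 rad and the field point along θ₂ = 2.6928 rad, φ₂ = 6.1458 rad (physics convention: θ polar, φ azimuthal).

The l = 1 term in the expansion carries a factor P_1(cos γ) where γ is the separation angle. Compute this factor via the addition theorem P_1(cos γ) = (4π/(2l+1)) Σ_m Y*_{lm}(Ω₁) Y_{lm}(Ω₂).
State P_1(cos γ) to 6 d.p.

Term-by-term m-sum for l=1 (normalisation 4π/3 = 4.188790):
  m=-1: +0.174825-0.251145i × +0.148490+0.020530i = +0.031116-0.033703i  (running Σ = +0.031116-0.033703i)
  m=0: -0.226841-0.000000i × -0.440217+0.000000i = +0.099859+0.000000i  (running Σ = +0.130975-0.033703i)
  m=1: -0.174825-0.251145i × -0.148490+0.020530i = +0.031116+0.033703i  (running Σ = +0.162090+0.000000i)
Σ over m = +0.162090+0.000000i; ×(4π/3) → +0.678963+0.000000i. Real part: 0.678963

0.678963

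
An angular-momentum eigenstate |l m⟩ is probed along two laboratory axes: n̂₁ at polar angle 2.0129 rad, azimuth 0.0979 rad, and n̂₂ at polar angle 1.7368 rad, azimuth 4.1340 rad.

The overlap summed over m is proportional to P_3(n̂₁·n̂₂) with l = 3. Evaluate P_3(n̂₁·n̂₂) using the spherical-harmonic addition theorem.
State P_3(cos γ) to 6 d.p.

0.441677

Addition theorem: P_3(cos γ) = (4π/7) Σ_m Y*_{lm}(Ω₁) Y_{lm}(Ω₂), m = −3…3:
  m=-3: (0.294888, 0.089188) × (0.394858, 0.065494) = (0.110597, 0.054530)  (running Σ = (0.110597, 0.054530))
  m=-2: (-0.350385, -0.069496) × (0.066082, 0.150386) = (-0.012703, -0.057285)  (running Σ = (0.097894, -0.002755))
  m=-1: (-0.024640, -0.002420) × (0.150457, -0.230455) = (-0.004265, 0.005314)  (running Σ = (0.093630, 0.002559))
  m=0: (0.332853, -0.000000) × (0.176575, 0.000000) = (0.058773, 0.000000)  (running Σ = (0.152403, 0.002559))
  m=1: (0.024640, -0.002420) × (-0.150457, -0.230455) = (-0.004265, -0.005314)  (running Σ = (0.148138, -0.002755))
  m=2: (-0.350385, 0.069496) × (0.066082, -0.150386) = (-0.012703, 0.057285)  (running Σ = (0.135435, 0.054530))
  m=3: (-0.294888, 0.089188) × (-0.394858, 0.065494) = (0.110597, -0.054530)  (running Σ = (0.246033, 0.000000))
Total Σ_m = (0.246033, 0.000000). Multiply by 1.795196: (0.441677, 0.000000). P_3(cos γ) = 0.441677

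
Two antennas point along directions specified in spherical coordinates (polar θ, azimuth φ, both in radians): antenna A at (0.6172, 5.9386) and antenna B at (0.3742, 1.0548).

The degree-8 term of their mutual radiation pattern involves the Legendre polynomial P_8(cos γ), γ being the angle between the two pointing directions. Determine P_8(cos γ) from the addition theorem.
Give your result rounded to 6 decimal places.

0.007477

Addition theorem: P_8(cos γ) = (4π/17) Σ_m Y*_{lm}(Ω₁) Y_{lm}(Ω₂), m = −8…8:
  term(m=-8) = +0.000000+0.000001i   from Y*(Ω₁)=-0.006013-0.002436i, Y(Ω₂)=-0.000091-0.000137i
  term(m=-7) = -0.000057+0.000022i   from Y*(Ω₁)=-0.027263-0.024373i, Y(Ω₂)=+0.000758-0.001491i
  term(m=-6) = -0.000706-0.001171i   from Y*(Ω₁)=-0.060506-0.111625i, Y(Ω₂)=+0.010759-0.000491i
  term(m=-5) = +0.011209-0.009708i   from Y*(Ω₁)=-0.045519-0.296898i, Y(Ω₂)=+0.026291+0.041785i
  term(m=-4) = +0.060258+0.049293i   from Y*(Ω₁)=+0.090435-0.464085i, Y(Ω₂)=-0.077954+0.145033i
  term(m=-3) = -0.077765+0.137655i   from Y*(Ω₁)=+0.208960-0.350950i, Y(Ω₂)=-0.386979+0.008827i
  term(m=-2) = +0.013849+0.004943i   from Y*(Ω₁)=-0.019875+0.016376i, Y(Ω₂)=-0.292975-0.490085i
  term(m=-1) = -0.022544+0.130229i   from Y*(Ω₁)=-0.389621+0.139837i, Y(Ω₂)=+0.157531-0.277706i
  term(m=+0) = +0.041626+0.000000i   from Y*(Ω₁)=-0.112090-0.000000i, Y(Ω₂)=-0.371363+0.000000i
  term(m=+1) = -0.022544-0.130229i   from Y*(Ω₁)=+0.389621+0.139837i, Y(Ω₂)=-0.157531-0.277706i
  term(m=+2) = +0.013849-0.004943i   from Y*(Ω₁)=-0.019875-0.016376i, Y(Ω₂)=-0.292975+0.490085i
  term(m=+3) = -0.077765-0.137655i   from Y*(Ω₁)=-0.208960-0.350950i, Y(Ω₂)=+0.386979+0.008827i
  term(m=+4) = +0.060258-0.049293i   from Y*(Ω₁)=+0.090435+0.464085i, Y(Ω₂)=-0.077954-0.145033i
  term(m=+5) = +0.011209+0.009708i   from Y*(Ω₁)=+0.045519-0.296898i, Y(Ω₂)=-0.026291+0.041785i
  term(m=+6) = -0.000706+0.001171i   from Y*(Ω₁)=-0.060506+0.111625i, Y(Ω₂)=+0.010759+0.000491i
  term(m=+7) = -0.000057-0.000022i   from Y*(Ω₁)=+0.027263-0.024373i, Y(Ω₂)=-0.000758-0.001491i
  term(m=+8) = +0.000000-0.000001i   from Y*(Ω₁)=-0.006013+0.002436i, Y(Ω₂)=-0.000091+0.000137i
Σ over m = +0.010115-0.000000i; ×(4π/17) → +0.007477-0.000000i. Real part: 0.007477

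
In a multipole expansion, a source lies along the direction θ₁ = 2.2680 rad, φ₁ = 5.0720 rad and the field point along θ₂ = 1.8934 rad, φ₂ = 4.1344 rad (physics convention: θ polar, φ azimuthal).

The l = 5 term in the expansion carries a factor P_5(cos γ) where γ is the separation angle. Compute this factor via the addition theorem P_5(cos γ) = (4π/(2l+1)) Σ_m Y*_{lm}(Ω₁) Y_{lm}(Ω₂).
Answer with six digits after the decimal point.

-0.233966

Expand P_5 via completeness: Σ_{m} conj(Y_{5,m}) at Ω₁ times Y_{5,m} at Ω₂ —
  term(m=-5) = -0.001068-0.043762i   from Y*(Ω₁)=+0.119753+0.027693i, Y(Ω₂)=-0.088681-0.344930i
  term(m=-4) = -0.100537-0.070089i   from Y*(Ω₁)=-0.042959-0.322687i, Y(Ω₂)=+0.254178-0.277724i
  term(m=-3) = +0.011256-0.003840i   from Y*(Ω₁)=-0.372378+0.199562i, Y(Ω₂)=-0.027777-0.004573i
  term(m=-2) = +0.015322-0.048771i   from Y*(Ω₁)=+0.113930+0.099768i, Y(Ω₂)=-0.136047-0.308937i
  term(m=-1) = +0.010350+0.014100i   from Y*(Ω₁)=-0.103907+0.276378i, Y(Ω₂)=+0.032364-0.049616i
  term(m=+0) = -0.075450+0.000000i   from Y*(Ω₁)=+0.236602-0.000000i, Y(Ω₂)=-0.318889+0.000000i
  term(m=+1) = +0.010350-0.014100i   from Y*(Ω₁)=+0.103907+0.276378i, Y(Ω₂)=-0.032364-0.049616i
  term(m=+2) = +0.015322+0.048771i   from Y*(Ω₁)=+0.113930-0.099768i, Y(Ω₂)=-0.136047+0.308937i
  term(m=+3) = +0.011256+0.003840i   from Y*(Ω₁)=+0.372378+0.199562i, Y(Ω₂)=+0.027777-0.004573i
  term(m=+4) = -0.100537+0.070089i   from Y*(Ω₁)=-0.042959+0.322687i, Y(Ω₂)=+0.254178+0.277724i
  term(m=+5) = -0.001068+0.043762i   from Y*(Ω₁)=-0.119753+0.027693i, Y(Ω₂)=+0.088681-0.344930i
Total Σ_m = -0.204803+0.000000i. Multiply by 1.142397: -0.233966+0.000000i. P_5(cos γ) = -0.233966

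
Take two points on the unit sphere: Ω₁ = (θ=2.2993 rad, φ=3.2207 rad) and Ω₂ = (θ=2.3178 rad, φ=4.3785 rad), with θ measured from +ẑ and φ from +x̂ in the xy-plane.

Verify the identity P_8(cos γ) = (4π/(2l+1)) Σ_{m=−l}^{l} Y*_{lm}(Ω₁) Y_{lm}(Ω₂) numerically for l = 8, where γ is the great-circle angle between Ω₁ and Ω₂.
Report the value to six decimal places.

0.317541

Addition theorem: P_8(cos γ) = (4π/17) Σ_m Y*_{lm}(Ω₁) Y_{lm}(Ω₂), m = −8…8:
  m=-8: Y*=(0.039939, 0.029295)  Y=(-0.038592, 0.019627)  product (-0.002116, -0.000347)
  m=-7: Y*=(0.150355, 0.092961)  Y=(-0.115531, -0.111228)  product (-0.007031, -0.027464)
  m=-6: Y*=(0.326401, 0.167712)  Y=(0.145861, -0.315923)  product (0.100593, -0.078655)
  m=-5: Y*=(0.421586, 0.176030)  Y=(0.458864, 0.045414)  product (0.185457, 0.099920)
  m=-4: Y*=(0.223781, 0.073273)  Y=(0.065123, 0.271709)  product (-0.005336, 0.065575)
  m=-3: Y*=(-0.202490, -0.048978)  Y=(0.136505, -0.087328)  product (-0.031918, 0.010997)
  m=-2: Y*=(-0.357274, -0.057002)  Y=(0.296199, 0.233596)  product (-0.092509, -0.100342)
  m=-1: Y*=(0.047811, 0.003790)  Y=(-0.003164, 0.009123)  product (-0.000186, 0.000424)
  m=+0: Y*=(0.366819, -0.000000)  Y=(0.369844, 0.000000)  product (0.135666, 0.000000)
  m=+1: Y*=(-0.047811, 0.003790)  Y=(0.003164, 0.009123)  product (-0.000186, -0.000424)
  m=+2: Y*=(-0.357274, 0.057002)  Y=(0.296199, -0.233596)  product (-0.092509, 0.100342)
  m=+3: Y*=(0.202490, -0.048978)  Y=(-0.136505, -0.087328)  product (-0.031918, -0.010997)
  m=+4: Y*=(0.223781, -0.073273)  Y=(0.065123, -0.271709)  product (-0.005336, -0.065575)
  m=+5: Y*=(-0.421586, 0.176030)  Y=(-0.458864, 0.045414)  product (0.185457, -0.099920)
  m=+6: Y*=(0.326401, -0.167712)  Y=(0.145861, 0.315923)  product (0.100593, 0.078655)
  m=+7: Y*=(-0.150355, 0.092961)  Y=(0.115531, -0.111228)  product (-0.007031, 0.027464)
  m=+8: Y*=(0.039939, -0.029295)  Y=(-0.038592, -0.019627)  product (-0.002116, 0.000347)
Total Σ_m = (0.429575, 0.000000). Multiply by 0.739198: (0.317541, 0.000000). P_8(cos γ) = 0.317541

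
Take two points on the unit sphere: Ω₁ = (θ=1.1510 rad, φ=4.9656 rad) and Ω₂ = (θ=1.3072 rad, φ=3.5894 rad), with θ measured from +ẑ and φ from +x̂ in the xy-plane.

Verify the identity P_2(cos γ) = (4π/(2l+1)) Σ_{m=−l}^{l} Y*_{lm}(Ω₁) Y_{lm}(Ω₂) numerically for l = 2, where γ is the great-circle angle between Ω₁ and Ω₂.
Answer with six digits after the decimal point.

Summing Y*_{l m}(θ₁,φ₁)·Y_{l m}(θ₂,φ₂) over m ∈ [−2, 2]; prefactor 4π/(2·2+1) = 2.513274:
  m=-2: Y*=-0.281678-0.156239i  Y=+0.225046-0.281053i  product -0.107302+0.044006i
  m=-1: Y*=+0.072031-0.278363i  Y=-0.175176+0.084146i  product +0.010805+0.054824i
  m=+0: Y*=-0.158216-0.000000i  Y=-0.251157+0.000000i  product +0.039737+0.000000i
  m=+1: Y*=-0.072031-0.278363i  Y=+0.175176+0.084146i  product +0.010805-0.054824i
  m=+2: Y*=-0.281678+0.156239i  Y=+0.225046+0.281053i  product -0.107302-0.044006i
Σ over m = -0.153256+0.000000i; ×(4π/5) → -0.385175+0.000000i. Real part: -0.385175

-0.385175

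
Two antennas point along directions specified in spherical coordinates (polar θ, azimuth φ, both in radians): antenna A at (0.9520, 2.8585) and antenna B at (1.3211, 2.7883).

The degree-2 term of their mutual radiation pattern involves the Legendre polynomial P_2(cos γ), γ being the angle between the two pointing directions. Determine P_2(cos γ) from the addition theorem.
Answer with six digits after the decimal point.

Expand P_2 via completeness: Σ_{m} conj(Y_{2,m}) at Ω₁ times Y_{2,m} at Ω₂ —
  m=-2: +0.216311-0.137487i × +0.275854+0.235471i = +0.092044+0.013009i  (running Σ = +0.092044+0.013009i)
  m=-1: -0.350499+0.101962i × -0.173559-0.064002i = +0.067358+0.004736i  (running Σ = +0.159403+0.017745i)
  m=0: +0.002962-0.000000i × -0.257615+0.000000i = -0.000763+0.000000i  (running Σ = +0.158640+0.017745i)
  m=1: +0.350499+0.101962i × +0.173559-0.064002i = +0.067358-0.004736i  (running Σ = +0.225998+0.013009i)
  m=2: +0.216311+0.137487i × +0.275854-0.235471i = +0.092044-0.013009i  (running Σ = +0.318042+0.000000i)
Accumulated sum +0.318042+0.000000i; after 4π/(2l+1) scaling, +0.799327+0.000000i ⇒ P_2 = 0.799327

0.799327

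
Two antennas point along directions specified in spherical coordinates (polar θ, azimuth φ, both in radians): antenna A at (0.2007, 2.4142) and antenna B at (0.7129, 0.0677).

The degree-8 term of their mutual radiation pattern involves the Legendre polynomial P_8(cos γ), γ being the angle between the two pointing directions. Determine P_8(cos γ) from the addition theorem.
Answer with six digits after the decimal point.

Expand P_8 via completeness: Σ_{m} conj(Y_{8,m}) at Ω₁ times Y_{8,m} at Ω₂ —
  m=-8: +0.000001+0.000001i × +0.014787-0.008896i = +0.000000-0.000000i  (running Σ = +0.000000-0.000000i)
  m=-7: -0.000009-0.000023i × +0.071039-0.036434i = -0.000002-0.000001i  (running Σ = -0.000001-0.000001i)
  m=-6: -0.000108+0.000298i × +0.205246-0.088281i = +0.000004+0.000071i  (running Σ = +0.000003+0.000069i)
  m=-5: +0.002517-0.001360i × +0.387703-0.136491i = +0.000790-0.000871i  (running Σ = +0.000793-0.000802i)
  m=-4: -0.018704-0.004419i × +0.441763-0.122642i = -0.008805+0.000342i  (running Σ = -0.008012-0.000460i)
  m=-3: +0.054476+0.077715i × +0.161633-0.033287i = +0.011392+0.010748i  (running Σ = +0.003380+0.010288i)
  m=-2: +0.037760-0.324023i × -0.293456+0.039979i = +0.001873+0.096596i  (running Σ = +0.005253+0.106884i)
  m=-1: -0.503768+0.448471i × -0.323271+0.021919i = +0.153023-0.156019i  (running Σ = +0.158277-0.049135i)
  m=0: +0.459779-0.000000i × +0.203693+0.000000i = +0.093654+0.000000i  (running Σ = +0.251930-0.049135i)
  m=1: +0.503768+0.448471i × +0.323271+0.021919i = +0.153023+0.156019i  (running Σ = +0.404954+0.106884i)
  m=2: +0.037760+0.324023i × -0.293456-0.039979i = +0.001873-0.096596i  (running Σ = +0.406827+0.010288i)
  m=3: -0.054476+0.077715i × -0.161633-0.033287i = +0.011392-0.010748i  (running Σ = +0.418219-0.000460i)
  m=4: -0.018704+0.004419i × +0.441763+0.122642i = -0.008805-0.000342i  (running Σ = +0.409414-0.000802i)
  m=5: -0.002517-0.001360i × -0.387703-0.136491i = +0.000790+0.000871i  (running Σ = +0.410204+0.000069i)
  m=6: -0.000108-0.000298i × +0.205246+0.088281i = +0.000004-0.000071i  (running Σ = +0.410208-0.000001i)
  m=7: +0.000009-0.000023i × -0.071039-0.036434i = -0.000002+0.000001i  (running Σ = +0.410207-0.000000i)
  m=8: +0.000001-0.000001i × +0.014787+0.008896i = +0.000000+0.000000i  (running Σ = +0.410207+0.000000i)
Accumulated sum +0.410207+0.000000i; after 4π/(2l+1) scaling, +0.303224+0.000000i ⇒ P_8 = 0.303224

0.303224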